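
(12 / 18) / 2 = 1 / 3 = 0.33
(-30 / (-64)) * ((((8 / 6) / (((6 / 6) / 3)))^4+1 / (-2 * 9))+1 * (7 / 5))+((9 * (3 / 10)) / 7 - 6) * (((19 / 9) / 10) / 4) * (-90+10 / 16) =1977197 / 13440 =147.11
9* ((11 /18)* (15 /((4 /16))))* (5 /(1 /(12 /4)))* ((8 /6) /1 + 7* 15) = 526350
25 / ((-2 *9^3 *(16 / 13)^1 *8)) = -325 / 186624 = -0.00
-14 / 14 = -1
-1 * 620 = -620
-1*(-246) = 246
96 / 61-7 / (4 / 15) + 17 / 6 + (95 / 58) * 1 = -428911 / 21228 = -20.20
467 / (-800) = -467 / 800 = -0.58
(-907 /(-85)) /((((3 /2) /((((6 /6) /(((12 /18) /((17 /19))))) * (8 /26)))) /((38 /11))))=7256 /715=10.15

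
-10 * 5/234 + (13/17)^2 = 12548/33813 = 0.37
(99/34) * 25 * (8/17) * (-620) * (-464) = 2848032000/289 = 9854782.01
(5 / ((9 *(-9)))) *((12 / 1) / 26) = -10 / 351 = -0.03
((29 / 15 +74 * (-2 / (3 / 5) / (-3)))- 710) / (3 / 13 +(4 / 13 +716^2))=-366119 / 299904075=-0.00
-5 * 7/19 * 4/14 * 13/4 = -65/38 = -1.71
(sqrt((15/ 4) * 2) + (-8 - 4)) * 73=-876 + 73 * sqrt(30)/ 2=-676.08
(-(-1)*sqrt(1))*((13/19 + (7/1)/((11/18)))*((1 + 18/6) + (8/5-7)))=-17759/1045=-16.99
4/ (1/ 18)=72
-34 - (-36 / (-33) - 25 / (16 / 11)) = -3151 / 176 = -17.90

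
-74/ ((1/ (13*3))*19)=-2886/ 19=-151.89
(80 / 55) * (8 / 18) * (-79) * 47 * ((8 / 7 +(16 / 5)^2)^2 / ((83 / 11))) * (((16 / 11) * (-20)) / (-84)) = -20196818944 / 1414875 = -14274.63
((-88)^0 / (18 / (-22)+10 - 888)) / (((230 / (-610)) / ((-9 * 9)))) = -54351 / 222341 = -0.24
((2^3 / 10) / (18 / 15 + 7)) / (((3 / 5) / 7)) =140 / 123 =1.14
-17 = -17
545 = 545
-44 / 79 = -0.56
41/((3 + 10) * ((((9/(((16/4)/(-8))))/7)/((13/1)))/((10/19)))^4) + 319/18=300649875121/1710072162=175.81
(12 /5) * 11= 132 /5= 26.40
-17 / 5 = -3.40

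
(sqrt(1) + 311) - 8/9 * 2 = 310.22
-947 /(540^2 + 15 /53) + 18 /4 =138992953 /30909630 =4.50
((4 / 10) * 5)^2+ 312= 316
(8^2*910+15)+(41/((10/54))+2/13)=58476.55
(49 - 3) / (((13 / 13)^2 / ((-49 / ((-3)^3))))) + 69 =4117 / 27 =152.48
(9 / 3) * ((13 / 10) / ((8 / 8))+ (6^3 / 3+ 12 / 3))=2319 / 10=231.90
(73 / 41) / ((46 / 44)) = 1606 / 943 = 1.70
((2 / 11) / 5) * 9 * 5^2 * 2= 180 / 11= 16.36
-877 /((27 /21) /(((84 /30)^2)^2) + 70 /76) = -931.03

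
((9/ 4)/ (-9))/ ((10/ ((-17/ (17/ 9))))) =0.22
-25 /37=-0.68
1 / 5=0.20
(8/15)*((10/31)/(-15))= -16/1395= -0.01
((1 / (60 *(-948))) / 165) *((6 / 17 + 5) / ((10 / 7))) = -637 / 1595484000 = -0.00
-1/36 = -0.03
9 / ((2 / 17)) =153 / 2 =76.50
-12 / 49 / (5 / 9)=-108 / 245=-0.44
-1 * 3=-3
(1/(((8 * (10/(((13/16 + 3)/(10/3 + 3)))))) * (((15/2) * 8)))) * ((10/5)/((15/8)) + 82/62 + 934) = 26560681/226176000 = 0.12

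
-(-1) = 1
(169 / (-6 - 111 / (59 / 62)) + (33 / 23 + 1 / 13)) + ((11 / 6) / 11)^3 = 199573 / 1442376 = 0.14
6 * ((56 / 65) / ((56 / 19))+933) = 363984 / 65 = 5599.75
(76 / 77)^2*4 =23104 / 5929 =3.90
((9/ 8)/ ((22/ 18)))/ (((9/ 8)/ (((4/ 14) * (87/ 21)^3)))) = 439002/ 26411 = 16.62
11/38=0.29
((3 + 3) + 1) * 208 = 1456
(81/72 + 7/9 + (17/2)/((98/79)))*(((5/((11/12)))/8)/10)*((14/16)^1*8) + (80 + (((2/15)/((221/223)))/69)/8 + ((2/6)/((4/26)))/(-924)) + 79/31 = 137747984323/1588335840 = 86.72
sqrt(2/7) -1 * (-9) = sqrt(14)/7+ 9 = 9.53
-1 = -1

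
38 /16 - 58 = -445 /8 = -55.62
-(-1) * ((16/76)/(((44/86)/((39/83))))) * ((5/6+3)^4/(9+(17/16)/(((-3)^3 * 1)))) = 312862238/67150237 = 4.66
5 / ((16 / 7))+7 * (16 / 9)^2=31507 / 1296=24.31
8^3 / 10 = 256 / 5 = 51.20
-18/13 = -1.38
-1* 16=-16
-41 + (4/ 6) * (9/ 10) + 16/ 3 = -526/ 15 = -35.07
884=884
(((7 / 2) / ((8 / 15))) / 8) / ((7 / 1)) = 15 / 128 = 0.12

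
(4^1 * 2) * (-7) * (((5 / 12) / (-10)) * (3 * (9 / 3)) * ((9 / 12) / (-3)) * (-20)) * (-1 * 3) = -315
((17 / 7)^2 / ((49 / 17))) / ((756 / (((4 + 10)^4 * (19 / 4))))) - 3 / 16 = 1492985 / 3024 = 493.71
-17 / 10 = -1.70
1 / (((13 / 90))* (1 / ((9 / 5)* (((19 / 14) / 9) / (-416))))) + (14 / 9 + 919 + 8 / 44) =3450671039 / 3747744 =920.73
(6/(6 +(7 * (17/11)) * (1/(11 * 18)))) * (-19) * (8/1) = -1986336/13187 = -150.63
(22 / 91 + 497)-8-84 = 36877 / 91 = 405.24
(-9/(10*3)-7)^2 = 53.29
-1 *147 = -147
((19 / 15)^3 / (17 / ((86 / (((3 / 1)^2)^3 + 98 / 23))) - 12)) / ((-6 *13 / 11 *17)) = -74619061 / 588426008625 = -0.00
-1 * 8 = -8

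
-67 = -67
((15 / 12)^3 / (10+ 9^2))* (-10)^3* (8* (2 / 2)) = -171.70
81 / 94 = 0.86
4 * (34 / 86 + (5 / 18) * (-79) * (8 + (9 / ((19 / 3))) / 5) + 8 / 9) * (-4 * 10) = 70788080 / 2451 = 28881.31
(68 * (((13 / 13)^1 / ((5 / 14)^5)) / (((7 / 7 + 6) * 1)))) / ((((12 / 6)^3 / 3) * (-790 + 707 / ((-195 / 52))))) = -0.64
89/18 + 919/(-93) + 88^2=4318397/558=7739.06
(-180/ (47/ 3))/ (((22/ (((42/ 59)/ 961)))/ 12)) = -136080/ 29313383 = -0.00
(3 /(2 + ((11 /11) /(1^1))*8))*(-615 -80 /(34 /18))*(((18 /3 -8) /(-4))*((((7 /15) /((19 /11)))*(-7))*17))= 240933 /76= 3170.17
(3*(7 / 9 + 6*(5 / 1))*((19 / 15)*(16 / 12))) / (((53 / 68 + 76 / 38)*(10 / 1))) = 715768 / 127575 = 5.61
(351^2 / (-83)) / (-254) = 123201 / 21082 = 5.84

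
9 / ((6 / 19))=57 / 2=28.50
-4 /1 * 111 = -444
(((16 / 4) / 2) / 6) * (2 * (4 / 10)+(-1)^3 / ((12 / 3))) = 11 / 60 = 0.18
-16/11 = -1.45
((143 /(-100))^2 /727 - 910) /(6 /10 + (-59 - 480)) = 6615679551 /3914168000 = 1.69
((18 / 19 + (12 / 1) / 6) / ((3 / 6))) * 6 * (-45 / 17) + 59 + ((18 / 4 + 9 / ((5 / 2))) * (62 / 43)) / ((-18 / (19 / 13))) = -64225193 / 1805570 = -35.57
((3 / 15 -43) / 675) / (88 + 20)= -107 / 182250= -0.00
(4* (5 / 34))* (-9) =-90 / 17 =-5.29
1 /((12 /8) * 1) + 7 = 23 /3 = 7.67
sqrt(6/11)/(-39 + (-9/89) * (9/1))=-89 * sqrt(66)/39072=-0.02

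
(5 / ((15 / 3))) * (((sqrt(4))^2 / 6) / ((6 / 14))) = 14 / 9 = 1.56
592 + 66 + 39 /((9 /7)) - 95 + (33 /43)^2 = 3294487 /5547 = 593.92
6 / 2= 3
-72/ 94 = -36/ 47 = -0.77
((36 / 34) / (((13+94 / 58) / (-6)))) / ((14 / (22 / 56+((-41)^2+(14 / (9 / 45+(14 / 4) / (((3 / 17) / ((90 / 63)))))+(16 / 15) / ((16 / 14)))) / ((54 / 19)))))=-10421932391 / 566873160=-18.38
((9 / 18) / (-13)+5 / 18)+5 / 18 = 121 / 234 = 0.52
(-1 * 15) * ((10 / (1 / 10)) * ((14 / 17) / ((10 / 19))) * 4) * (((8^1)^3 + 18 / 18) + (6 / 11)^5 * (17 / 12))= -13187776568400 / 2737867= -4816806.87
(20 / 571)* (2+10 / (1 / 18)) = 3640 / 571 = 6.37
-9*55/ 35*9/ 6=-21.21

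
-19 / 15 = -1.27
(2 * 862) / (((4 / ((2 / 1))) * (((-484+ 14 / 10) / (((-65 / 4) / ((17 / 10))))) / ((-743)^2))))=386641318375 / 41021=9425448.39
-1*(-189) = 189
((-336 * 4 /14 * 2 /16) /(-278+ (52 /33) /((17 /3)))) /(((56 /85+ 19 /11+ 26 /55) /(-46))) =-63580 /91449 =-0.70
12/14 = 6/7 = 0.86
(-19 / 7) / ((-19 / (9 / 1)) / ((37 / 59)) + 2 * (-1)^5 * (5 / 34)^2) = 3657006 / 4593841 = 0.80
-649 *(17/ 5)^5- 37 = -921602818/ 3125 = -294912.90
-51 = -51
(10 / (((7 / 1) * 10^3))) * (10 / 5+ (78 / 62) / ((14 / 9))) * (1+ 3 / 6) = 3657 / 607600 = 0.01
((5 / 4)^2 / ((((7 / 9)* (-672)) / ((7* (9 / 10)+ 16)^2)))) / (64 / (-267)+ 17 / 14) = -39832929 / 26113024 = -1.53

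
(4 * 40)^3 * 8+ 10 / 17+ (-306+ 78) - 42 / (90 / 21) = 2785259837 / 85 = 32767762.79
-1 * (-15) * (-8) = -120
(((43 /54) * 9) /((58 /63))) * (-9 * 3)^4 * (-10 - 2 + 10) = -479891223 /58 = -8273986.60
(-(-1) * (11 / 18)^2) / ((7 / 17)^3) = 594473 / 111132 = 5.35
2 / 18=1 / 9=0.11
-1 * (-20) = 20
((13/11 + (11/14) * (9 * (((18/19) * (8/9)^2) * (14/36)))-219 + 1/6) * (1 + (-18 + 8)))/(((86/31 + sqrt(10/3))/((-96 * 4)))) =-622739124288/1314401 + 74825243616 * sqrt(30)/1314401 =-161978.26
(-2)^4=16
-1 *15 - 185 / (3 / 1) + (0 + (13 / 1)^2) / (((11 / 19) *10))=-15667 / 330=-47.48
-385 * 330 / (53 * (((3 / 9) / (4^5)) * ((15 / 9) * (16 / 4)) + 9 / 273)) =-26637811200 / 390451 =-68223.19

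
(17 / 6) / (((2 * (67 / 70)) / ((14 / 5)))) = 4.14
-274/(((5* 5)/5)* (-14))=137/35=3.91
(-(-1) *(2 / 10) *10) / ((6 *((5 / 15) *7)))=1 / 7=0.14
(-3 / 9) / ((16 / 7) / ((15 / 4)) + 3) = -0.09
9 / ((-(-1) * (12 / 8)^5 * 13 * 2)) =16 / 351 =0.05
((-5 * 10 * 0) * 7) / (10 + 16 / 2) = 0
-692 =-692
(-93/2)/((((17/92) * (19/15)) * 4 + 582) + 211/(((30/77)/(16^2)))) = -32085/96064562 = -0.00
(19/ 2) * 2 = 19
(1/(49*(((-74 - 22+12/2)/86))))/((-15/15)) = 43/2205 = 0.02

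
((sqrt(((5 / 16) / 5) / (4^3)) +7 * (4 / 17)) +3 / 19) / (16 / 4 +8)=18979 / 124032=0.15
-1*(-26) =26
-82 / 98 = -41 / 49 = -0.84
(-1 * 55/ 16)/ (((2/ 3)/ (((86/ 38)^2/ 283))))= -305085/ 3269216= -0.09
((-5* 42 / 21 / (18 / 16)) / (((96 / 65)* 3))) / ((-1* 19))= 325 / 3078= 0.11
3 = 3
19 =19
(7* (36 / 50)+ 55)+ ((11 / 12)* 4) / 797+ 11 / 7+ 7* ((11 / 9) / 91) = 1007020018 / 16318575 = 61.71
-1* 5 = -5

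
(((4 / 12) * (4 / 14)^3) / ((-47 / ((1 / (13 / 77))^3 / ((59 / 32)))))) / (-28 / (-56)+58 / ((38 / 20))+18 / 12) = -3236992 / 5647544487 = -0.00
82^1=82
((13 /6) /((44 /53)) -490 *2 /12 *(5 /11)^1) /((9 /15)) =-15185 /264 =-57.52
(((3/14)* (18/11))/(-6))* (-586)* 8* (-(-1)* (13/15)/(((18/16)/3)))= 243776/385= 633.18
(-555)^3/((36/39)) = -740800125/4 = -185200031.25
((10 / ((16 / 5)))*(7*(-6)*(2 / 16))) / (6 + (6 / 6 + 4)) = -525 / 352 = -1.49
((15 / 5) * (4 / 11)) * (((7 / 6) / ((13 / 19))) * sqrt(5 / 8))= 133 * sqrt(10) / 286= 1.47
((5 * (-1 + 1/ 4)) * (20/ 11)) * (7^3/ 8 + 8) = -2775/ 8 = -346.88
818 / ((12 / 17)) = 6953 / 6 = 1158.83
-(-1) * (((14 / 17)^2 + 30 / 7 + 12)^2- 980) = -692.23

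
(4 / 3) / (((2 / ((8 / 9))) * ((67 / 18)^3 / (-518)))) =-5.95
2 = 2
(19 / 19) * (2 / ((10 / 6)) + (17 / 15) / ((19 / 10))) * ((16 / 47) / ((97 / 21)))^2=19267584 / 1974525695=0.01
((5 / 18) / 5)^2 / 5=1 / 1620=0.00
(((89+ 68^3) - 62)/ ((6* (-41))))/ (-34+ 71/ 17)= 5345803/ 124722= 42.86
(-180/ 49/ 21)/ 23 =-60/ 7889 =-0.01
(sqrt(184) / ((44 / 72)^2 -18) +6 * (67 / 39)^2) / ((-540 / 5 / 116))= -260362 / 13689 +696 * sqrt(46) / 5711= -18.19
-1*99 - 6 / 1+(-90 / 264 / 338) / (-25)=-7807797 / 74360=-105.00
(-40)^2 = 1600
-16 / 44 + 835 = 9181 / 11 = 834.64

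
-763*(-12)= 9156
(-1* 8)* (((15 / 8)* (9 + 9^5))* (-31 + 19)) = 10630440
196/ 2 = 98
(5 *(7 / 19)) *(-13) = -455 / 19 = -23.95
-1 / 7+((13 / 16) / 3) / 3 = -0.05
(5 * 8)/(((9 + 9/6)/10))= 800/21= 38.10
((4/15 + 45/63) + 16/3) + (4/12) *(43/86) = 1361/210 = 6.48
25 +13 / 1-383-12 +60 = -297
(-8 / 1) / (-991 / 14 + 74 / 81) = 9072 / 79235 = 0.11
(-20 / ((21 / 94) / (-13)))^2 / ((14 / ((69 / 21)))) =6869106400 / 21609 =317881.73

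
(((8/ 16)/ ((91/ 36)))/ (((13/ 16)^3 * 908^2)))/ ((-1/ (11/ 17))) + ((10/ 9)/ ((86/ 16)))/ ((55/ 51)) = 47636553556720/ 248516071913109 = 0.19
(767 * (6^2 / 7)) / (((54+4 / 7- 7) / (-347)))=-1064596 / 37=-28772.86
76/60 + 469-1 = 7039/15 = 469.27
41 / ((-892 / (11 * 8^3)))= -57728 / 223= -258.87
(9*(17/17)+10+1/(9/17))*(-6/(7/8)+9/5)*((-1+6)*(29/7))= -321668/147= -2188.22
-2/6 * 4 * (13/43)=-52/129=-0.40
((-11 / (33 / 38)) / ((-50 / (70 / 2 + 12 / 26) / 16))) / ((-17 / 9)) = -76.10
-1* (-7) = 7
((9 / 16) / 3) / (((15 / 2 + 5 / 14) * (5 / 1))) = 21 / 4400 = 0.00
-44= -44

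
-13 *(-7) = 91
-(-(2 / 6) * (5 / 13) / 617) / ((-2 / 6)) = -5 / 8021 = -0.00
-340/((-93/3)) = 340/31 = 10.97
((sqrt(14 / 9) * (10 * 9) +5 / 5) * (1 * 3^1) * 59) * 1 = 177 +5310 * sqrt(14) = 20045.20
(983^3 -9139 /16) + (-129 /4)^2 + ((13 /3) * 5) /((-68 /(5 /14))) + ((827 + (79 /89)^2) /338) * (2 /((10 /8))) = 9078742518760328111 /9557953860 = 949862559.68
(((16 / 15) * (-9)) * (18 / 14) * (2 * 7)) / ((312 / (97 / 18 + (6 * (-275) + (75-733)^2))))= -15527498 / 65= -238884.58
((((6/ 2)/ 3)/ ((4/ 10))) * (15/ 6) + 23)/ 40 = 117/ 160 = 0.73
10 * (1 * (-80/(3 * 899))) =-800/2697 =-0.30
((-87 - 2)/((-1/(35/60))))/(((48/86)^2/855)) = 109433065/768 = 142490.97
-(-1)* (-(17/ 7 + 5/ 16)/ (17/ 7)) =-307/ 272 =-1.13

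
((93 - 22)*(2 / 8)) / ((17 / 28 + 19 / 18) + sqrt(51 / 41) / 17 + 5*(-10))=-0.37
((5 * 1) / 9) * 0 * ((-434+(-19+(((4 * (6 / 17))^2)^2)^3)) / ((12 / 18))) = 0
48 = 48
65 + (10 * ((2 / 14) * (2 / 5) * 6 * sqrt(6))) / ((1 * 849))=8 * sqrt(6) / 1981 + 65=65.01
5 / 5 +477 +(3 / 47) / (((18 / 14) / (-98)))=473.13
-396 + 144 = -252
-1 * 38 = -38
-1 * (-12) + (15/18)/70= 1009/84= 12.01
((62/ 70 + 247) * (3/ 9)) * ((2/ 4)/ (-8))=-723/ 140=-5.16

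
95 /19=5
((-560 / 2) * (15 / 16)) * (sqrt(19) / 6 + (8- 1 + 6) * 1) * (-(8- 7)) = 175 * sqrt(19) / 4 + 6825 / 2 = 3603.20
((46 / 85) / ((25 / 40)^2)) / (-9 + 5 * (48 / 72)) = -8832 / 36125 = -0.24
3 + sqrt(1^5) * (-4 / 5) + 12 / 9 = 3.53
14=14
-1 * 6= -6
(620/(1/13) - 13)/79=8047/79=101.86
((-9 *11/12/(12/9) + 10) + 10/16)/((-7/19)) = -1349/112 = -12.04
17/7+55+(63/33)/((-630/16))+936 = 1147354/1155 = 993.38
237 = 237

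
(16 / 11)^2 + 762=92458 / 121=764.12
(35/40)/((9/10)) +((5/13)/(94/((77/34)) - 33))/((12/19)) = 31997/30654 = 1.04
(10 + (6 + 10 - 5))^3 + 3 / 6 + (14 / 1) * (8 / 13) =241023 / 26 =9270.12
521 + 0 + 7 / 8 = 4175 / 8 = 521.88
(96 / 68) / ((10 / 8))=96 / 85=1.13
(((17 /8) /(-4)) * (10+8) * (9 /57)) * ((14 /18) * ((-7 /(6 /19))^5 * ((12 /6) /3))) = 260646300593 /62208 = 4189916.10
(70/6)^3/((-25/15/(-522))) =497350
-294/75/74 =-49/925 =-0.05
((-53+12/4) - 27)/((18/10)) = -385/9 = -42.78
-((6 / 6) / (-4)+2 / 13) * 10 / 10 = 5 / 52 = 0.10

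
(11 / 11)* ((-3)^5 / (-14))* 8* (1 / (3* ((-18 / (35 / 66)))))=-15 / 11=-1.36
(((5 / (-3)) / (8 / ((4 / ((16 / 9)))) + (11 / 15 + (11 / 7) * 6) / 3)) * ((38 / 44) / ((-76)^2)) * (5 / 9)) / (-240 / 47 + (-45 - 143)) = 0.00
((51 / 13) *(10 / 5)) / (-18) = -17 / 39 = -0.44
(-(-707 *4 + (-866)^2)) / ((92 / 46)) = -373564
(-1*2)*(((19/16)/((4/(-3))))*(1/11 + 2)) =1311/352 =3.72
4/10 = 2/5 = 0.40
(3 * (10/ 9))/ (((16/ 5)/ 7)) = 7.29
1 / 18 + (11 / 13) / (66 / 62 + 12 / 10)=3917 / 9126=0.43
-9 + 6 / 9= -25 / 3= -8.33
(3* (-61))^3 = -6128487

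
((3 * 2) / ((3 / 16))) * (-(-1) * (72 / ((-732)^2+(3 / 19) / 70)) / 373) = 1021440 / 88605643093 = 0.00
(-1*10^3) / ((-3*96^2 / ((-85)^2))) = 903125 / 3456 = 261.32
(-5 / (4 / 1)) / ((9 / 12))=-5 / 3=-1.67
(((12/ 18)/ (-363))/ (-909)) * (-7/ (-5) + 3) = 4/ 449955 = 0.00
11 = 11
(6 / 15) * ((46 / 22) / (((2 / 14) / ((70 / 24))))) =1127 / 66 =17.08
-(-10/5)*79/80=79/40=1.98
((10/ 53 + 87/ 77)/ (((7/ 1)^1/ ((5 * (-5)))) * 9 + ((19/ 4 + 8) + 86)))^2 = 289551610000/ 1542247806160369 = 0.00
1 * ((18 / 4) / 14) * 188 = 423 / 7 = 60.43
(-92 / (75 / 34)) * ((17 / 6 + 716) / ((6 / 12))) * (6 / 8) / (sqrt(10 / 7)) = -1686383 * sqrt(70) / 375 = -37624.78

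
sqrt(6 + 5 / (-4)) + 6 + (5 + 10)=sqrt(19) / 2 + 21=23.18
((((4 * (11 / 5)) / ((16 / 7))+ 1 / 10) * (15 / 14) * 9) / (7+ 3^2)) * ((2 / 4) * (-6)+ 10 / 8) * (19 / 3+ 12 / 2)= -26307 / 512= -51.38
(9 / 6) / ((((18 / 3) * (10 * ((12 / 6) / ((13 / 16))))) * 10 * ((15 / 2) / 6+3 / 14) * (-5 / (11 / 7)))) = -143 / 656000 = -0.00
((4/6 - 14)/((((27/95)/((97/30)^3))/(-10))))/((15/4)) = 138726296/32805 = 4228.82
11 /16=0.69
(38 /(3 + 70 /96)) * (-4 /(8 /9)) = -8208 /179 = -45.85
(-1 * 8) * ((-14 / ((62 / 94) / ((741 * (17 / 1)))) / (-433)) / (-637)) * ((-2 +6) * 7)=2914752 / 13423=217.15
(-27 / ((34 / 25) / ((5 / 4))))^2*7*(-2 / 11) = -783.80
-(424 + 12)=-436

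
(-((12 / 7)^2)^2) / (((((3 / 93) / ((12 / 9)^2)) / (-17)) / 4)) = 77709312 / 2401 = 32365.39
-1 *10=-10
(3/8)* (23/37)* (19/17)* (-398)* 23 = -6000447/2516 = -2384.92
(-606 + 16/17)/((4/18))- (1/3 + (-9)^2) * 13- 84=-197069/51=-3864.10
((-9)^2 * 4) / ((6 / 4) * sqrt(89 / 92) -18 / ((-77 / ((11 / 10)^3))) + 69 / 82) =-3275396397000 / 7438748963 + 92665125000 * sqrt(2047) / 7438748963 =123.29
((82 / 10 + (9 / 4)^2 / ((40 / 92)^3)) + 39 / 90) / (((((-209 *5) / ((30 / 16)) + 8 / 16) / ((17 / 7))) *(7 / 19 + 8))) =-1088826863 / 29748264000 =-0.04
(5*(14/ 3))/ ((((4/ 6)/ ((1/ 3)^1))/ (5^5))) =109375/ 3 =36458.33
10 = 10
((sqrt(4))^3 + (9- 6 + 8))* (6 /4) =28.50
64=64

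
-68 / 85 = -4 / 5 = -0.80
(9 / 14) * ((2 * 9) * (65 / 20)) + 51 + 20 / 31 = 77471 / 868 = 89.25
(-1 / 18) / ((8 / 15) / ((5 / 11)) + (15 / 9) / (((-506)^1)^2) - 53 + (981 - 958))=3200450 / 1660649121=0.00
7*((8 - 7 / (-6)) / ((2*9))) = 385 / 108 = 3.56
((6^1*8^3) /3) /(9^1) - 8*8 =448 /9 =49.78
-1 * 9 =-9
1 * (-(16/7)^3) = -4096/343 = -11.94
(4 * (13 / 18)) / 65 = 2 / 45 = 0.04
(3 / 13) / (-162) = -1 / 702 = -0.00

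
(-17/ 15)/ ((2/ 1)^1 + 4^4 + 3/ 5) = -17/ 3879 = -0.00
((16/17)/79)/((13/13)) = 16/1343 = 0.01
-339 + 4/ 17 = -5759/ 17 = -338.76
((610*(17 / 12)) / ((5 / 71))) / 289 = 4331 / 102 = 42.46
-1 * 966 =-966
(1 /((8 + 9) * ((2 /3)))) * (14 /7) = 3 /17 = 0.18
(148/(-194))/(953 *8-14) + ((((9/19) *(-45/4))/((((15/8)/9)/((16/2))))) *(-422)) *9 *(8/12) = 3633426278657/7012615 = 518127.16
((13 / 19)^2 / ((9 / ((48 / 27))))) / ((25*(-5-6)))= -2704 / 8041275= -0.00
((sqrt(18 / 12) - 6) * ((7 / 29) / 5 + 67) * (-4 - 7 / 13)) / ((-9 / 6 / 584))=-1339924928 / 1885 + 334981232 * sqrt(6) / 5655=-565736.82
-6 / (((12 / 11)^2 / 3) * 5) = -3.02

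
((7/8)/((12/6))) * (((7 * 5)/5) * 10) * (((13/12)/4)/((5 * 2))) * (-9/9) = -637/768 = -0.83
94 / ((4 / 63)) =2961 / 2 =1480.50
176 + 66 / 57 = 177.16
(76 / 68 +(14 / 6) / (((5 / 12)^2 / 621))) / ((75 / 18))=21285762 / 10625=2003.37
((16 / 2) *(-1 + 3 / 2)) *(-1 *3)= -12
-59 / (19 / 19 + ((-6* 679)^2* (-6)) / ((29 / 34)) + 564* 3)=1711 / 3385836007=0.00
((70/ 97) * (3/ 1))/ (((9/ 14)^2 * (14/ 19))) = 18620/ 2619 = 7.11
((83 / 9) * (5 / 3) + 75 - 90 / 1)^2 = 100 / 729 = 0.14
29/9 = 3.22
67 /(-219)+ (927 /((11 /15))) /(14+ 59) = 40978 /2409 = 17.01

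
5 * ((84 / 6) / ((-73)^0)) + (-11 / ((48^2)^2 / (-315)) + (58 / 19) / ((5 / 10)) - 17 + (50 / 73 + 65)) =102089631211 / 818085888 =124.79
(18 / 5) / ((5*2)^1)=0.36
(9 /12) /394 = 3 /1576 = 0.00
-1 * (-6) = 6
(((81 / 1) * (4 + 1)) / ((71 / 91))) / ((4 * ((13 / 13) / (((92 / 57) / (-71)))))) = -282555 / 95779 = -2.95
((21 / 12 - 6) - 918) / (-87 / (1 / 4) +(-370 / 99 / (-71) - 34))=1525293 / 631696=2.41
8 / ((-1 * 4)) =-2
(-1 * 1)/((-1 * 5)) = 1/5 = 0.20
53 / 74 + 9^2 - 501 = -31027 / 74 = -419.28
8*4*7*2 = 448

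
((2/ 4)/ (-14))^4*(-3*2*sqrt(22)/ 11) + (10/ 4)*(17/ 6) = 85/ 12 - 3*sqrt(22)/ 3380608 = 7.08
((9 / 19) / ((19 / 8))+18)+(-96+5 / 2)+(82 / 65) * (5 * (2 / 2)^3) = -647567 / 9386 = -68.99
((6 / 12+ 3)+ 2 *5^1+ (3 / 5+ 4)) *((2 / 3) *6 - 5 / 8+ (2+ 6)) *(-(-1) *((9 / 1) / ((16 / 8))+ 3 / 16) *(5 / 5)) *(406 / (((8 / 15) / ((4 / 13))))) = 57870225 / 256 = 226055.57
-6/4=-3/2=-1.50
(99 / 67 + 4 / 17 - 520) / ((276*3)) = -0.63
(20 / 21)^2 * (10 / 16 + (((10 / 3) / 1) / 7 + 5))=51250 / 9261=5.53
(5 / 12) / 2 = 0.21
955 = 955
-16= -16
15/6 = 5/2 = 2.50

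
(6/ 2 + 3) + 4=10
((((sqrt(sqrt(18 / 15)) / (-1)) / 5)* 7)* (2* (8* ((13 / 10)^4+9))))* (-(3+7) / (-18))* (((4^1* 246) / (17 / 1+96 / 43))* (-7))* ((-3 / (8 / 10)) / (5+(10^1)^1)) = -20484258214* 5^(3 / 4)* 6^(1 / 4) / 7753125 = -13826.39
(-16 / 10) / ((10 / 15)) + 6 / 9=-1.73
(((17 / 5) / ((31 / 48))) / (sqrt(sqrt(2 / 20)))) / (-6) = -136 * 10^(1 / 4) / 155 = -1.56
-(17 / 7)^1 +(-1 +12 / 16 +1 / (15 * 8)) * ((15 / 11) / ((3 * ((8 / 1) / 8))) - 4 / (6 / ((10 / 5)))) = -61433 / 27720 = -2.22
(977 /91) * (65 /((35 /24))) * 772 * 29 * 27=14173753248 /49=289260270.37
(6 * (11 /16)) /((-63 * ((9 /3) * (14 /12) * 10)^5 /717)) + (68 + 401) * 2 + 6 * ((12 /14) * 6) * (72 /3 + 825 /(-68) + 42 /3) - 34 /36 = 1735.26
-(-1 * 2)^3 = 8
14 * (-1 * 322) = -4508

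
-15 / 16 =-0.94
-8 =-8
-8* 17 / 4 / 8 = -17 / 4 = -4.25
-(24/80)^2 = -9/100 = -0.09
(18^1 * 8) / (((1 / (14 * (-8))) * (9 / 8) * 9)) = -14336 / 9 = -1592.89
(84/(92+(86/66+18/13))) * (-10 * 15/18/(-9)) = 14300/17409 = 0.82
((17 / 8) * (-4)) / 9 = -17 / 18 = -0.94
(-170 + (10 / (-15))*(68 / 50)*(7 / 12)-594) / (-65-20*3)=172019 / 28125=6.12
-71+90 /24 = -269 /4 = -67.25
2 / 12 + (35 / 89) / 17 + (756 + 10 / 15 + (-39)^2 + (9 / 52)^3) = 2277.86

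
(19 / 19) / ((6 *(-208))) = -1 / 1248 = -0.00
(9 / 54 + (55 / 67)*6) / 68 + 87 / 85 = 150131 / 136680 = 1.10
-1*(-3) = 3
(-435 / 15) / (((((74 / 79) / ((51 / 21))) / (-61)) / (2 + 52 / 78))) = 9503068 / 777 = 12230.46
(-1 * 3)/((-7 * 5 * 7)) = 3/245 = 0.01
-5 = -5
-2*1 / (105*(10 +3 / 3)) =-2 / 1155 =-0.00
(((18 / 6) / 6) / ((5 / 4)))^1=2 / 5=0.40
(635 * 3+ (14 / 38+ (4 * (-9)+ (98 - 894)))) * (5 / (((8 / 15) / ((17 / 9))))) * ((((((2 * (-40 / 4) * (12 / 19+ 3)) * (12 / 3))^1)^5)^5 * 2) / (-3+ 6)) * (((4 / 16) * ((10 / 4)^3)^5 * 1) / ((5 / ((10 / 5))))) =-44830366854595996728293200000000000000000000000000000000000000000000000.00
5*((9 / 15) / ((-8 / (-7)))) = 2.62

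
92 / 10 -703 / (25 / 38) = -26484 / 25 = -1059.36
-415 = -415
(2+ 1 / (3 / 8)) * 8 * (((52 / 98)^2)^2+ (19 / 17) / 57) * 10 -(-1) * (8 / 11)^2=570870503776 / 15246251559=37.44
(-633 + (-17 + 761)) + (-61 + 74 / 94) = 2387 / 47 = 50.79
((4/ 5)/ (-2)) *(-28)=56/ 5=11.20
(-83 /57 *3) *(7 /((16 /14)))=-4067 /152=-26.76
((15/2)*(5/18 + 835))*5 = 375875/12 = 31322.92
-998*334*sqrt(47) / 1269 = -333332*sqrt(47) / 1269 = -1800.80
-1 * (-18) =18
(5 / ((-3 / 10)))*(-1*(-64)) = -3200 / 3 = -1066.67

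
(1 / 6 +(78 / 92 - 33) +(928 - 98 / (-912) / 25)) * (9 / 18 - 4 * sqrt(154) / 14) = 234936127 / 524400 - 234936127 * sqrt(154) / 917700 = -2728.93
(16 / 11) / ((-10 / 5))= -8 / 11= -0.73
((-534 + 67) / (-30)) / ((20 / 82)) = 19147 / 300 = 63.82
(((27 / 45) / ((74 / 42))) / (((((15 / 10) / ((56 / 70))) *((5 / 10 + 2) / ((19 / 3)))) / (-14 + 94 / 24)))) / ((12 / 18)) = -32186 / 4625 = -6.96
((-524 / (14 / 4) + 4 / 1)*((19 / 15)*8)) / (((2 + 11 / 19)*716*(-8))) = 6137 / 61397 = 0.10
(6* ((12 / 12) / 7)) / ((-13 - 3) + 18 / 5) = -15 / 217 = -0.07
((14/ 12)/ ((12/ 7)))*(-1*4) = -49/ 18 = -2.72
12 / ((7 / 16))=192 / 7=27.43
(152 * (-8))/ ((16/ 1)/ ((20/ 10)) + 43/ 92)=-5888/ 41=-143.61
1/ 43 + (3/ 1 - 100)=-4170/ 43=-96.98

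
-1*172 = -172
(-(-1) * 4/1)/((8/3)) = 3/2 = 1.50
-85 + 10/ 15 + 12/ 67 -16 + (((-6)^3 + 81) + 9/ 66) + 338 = 455387/ 4422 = 102.98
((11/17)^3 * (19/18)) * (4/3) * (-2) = -101156/132651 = -0.76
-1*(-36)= 36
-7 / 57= -0.12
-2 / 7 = -0.29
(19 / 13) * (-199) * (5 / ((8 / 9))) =-170145 / 104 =-1636.01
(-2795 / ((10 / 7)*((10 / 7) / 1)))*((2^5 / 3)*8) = -1753024 / 15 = -116868.27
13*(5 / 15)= 13 / 3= 4.33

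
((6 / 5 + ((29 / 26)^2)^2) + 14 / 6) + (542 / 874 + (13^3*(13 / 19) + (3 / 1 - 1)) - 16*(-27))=5819948748571 / 2995477680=1942.91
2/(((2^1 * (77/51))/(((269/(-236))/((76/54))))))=-370413/690536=-0.54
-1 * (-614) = 614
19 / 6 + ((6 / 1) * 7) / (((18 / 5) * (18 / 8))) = 451 / 54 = 8.35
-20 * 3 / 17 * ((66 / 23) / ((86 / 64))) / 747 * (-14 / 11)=17920 / 1395479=0.01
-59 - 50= -109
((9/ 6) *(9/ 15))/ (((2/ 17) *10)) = 153/ 200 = 0.76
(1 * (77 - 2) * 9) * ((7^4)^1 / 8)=202584.38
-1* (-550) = 550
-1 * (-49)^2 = -2401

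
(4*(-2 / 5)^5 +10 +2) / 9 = 37372 / 28125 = 1.33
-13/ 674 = -0.02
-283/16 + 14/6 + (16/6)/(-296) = -9095/592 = -15.36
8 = 8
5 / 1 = 5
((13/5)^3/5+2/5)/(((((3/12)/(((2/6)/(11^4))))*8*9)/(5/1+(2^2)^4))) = 70963/54903750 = 0.00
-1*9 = -9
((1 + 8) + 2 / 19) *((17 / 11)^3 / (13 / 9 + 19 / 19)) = 7649541 / 556358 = 13.75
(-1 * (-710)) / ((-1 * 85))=-8.35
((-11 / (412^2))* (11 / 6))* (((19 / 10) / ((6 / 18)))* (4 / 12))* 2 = -2299 / 5092320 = -0.00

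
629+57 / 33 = 6938 / 11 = 630.73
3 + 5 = 8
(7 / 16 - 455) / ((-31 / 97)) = 705481 / 496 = 1422.34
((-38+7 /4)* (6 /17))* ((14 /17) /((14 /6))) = -4.52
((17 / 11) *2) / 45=34 / 495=0.07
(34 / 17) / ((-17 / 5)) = -10 / 17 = -0.59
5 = 5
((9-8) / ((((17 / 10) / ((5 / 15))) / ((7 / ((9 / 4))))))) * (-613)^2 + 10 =105219910 / 459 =229237.28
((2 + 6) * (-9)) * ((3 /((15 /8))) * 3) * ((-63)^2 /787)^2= -27221116608 /3096845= -8789.95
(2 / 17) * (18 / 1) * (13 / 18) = 26 / 17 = 1.53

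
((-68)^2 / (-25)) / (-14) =2312 / 175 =13.21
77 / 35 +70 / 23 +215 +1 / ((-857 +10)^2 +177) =18175018323 / 82522390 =220.24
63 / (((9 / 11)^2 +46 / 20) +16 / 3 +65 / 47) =1535490 / 236069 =6.50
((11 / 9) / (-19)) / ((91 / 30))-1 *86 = -446192 / 5187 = -86.02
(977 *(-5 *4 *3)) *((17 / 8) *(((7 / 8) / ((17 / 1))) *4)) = -25646.25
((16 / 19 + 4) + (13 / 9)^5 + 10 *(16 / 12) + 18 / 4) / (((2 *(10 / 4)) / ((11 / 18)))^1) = 714886579 / 201947580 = 3.54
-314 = -314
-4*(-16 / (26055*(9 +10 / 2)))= 32 / 182385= 0.00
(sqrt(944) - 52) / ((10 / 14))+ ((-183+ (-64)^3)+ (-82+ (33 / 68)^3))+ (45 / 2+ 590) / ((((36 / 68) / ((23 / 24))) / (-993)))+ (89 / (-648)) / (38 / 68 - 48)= -280064583745997939 / 205407420480+ 28 * sqrt(59) / 5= -1363415.93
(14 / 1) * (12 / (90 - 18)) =2.33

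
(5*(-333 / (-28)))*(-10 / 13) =-45.74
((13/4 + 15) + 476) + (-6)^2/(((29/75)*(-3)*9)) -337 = 17841/116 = 153.80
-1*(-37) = 37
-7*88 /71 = -616 /71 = -8.68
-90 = -90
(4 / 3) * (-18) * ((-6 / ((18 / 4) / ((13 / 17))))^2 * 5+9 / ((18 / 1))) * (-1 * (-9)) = -1230.77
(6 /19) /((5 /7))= 42 /95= 0.44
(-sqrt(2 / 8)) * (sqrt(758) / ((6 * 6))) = -sqrt(758) / 72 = -0.38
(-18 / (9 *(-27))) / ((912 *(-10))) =-0.00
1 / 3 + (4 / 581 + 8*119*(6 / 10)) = 4980973 / 8715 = 571.54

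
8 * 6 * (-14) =-672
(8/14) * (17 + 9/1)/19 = 104/133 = 0.78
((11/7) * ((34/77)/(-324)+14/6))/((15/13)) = 378157/119070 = 3.18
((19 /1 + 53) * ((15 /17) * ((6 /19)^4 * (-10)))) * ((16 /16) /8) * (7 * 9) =-110224800 /2215457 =-49.75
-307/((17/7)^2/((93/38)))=-1398999/10982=-127.39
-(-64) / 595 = 64 / 595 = 0.11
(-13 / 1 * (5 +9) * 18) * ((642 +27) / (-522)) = 121758 / 29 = 4198.55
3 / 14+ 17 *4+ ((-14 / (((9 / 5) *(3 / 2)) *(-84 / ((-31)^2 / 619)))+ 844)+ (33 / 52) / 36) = 66602100557 / 73002384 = 912.33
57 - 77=-20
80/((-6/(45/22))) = -300/11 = -27.27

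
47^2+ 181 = 2390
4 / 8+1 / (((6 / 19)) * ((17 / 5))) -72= -70.57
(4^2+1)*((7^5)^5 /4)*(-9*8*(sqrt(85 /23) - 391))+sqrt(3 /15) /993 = -410366997617173259646942*sqrt(1955) /23+sqrt(5) /4965+160453496068314744521954322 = 159664603305934311118015700.00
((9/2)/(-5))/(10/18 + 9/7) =-567/1160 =-0.49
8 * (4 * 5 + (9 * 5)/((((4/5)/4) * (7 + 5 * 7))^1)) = 1420/7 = 202.86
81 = 81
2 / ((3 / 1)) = 2 / 3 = 0.67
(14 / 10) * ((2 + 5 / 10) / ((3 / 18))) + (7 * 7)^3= 117670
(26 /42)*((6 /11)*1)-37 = -2823 /77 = -36.66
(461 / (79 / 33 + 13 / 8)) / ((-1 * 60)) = -10142 / 5305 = -1.91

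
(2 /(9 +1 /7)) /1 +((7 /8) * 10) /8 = 21 /16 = 1.31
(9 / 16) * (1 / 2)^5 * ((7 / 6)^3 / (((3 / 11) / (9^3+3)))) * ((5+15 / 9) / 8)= 1150765 / 18432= 62.43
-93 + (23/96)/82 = -732073/7872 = -93.00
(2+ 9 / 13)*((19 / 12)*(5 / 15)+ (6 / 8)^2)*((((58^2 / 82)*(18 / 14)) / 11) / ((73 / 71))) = 46873135 / 3423992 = 13.69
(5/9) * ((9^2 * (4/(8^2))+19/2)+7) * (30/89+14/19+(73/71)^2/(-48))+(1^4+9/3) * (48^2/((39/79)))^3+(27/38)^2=333366001530215932970119589/819834967141632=406625741632.49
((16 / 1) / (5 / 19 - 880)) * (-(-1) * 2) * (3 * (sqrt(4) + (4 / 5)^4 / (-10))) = -11166528 / 52234375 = -0.21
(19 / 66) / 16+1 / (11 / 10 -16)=-0.05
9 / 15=3 / 5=0.60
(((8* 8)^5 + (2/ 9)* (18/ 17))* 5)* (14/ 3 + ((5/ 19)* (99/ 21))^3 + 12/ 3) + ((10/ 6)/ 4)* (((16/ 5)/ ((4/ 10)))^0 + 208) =3892970417437074455/ 68562564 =56779825466.23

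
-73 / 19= -3.84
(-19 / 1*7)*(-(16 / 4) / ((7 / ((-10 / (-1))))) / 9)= 760 / 9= 84.44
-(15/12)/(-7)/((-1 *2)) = -5/56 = -0.09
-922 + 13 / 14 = -12895 / 14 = -921.07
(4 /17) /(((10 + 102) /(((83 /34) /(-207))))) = -0.00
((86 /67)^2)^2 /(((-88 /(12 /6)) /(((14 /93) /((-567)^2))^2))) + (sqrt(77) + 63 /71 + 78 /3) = sqrt(77) + 7719690289857072920243023 /287112629952777607692021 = 35.66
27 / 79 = 0.34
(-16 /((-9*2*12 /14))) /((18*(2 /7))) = 49 /243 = 0.20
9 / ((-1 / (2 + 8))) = -90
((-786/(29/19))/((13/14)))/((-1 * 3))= 69692/377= 184.86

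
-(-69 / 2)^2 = -4761 / 4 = -1190.25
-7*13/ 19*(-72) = 6552/ 19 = 344.84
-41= -41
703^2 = 494209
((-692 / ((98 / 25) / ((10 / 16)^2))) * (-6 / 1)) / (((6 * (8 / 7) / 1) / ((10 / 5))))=108125 / 896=120.68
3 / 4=0.75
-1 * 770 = -770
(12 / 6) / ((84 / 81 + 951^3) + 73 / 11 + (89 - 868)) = 594 / 255445120163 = 0.00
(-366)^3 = -49027896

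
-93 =-93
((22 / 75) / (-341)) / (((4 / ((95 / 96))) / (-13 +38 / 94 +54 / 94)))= 2147 / 839232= 0.00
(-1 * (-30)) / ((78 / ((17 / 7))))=0.93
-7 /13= -0.54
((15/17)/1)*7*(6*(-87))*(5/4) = -137025/34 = -4030.15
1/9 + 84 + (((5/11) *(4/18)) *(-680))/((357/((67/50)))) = 174331/2079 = 83.85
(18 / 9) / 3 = 0.67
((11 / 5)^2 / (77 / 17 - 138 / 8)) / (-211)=8228 / 4562875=0.00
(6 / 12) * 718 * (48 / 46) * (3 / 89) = 25848 / 2047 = 12.63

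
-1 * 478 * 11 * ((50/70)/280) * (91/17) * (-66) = 1127841/238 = 4738.83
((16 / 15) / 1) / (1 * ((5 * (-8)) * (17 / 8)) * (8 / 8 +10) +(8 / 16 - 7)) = -32 / 28245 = -0.00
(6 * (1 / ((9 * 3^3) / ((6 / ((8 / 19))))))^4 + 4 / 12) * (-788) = -120633019541 / 459165024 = -262.72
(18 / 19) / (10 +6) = 9 / 152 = 0.06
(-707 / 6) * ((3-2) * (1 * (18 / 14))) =-303 / 2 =-151.50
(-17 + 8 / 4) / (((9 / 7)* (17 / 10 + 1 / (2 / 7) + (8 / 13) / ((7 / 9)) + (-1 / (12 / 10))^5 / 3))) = -123832800 / 62170253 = -1.99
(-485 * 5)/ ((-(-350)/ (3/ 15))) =-1.39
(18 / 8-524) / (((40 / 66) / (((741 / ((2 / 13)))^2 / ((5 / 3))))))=-19172589078357 / 1600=-11982868173.97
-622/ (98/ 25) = -7775/ 49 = -158.67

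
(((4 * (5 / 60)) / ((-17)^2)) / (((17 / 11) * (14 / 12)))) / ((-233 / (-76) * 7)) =1672 / 56091721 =0.00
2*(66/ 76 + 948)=36057/ 19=1897.74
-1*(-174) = 174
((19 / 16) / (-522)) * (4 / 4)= -19 / 8352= -0.00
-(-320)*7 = 2240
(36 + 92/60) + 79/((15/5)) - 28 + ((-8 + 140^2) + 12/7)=2061106/105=19629.58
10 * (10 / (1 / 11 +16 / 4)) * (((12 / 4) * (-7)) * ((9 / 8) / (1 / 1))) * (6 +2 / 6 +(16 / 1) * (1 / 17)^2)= -2132515 / 578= -3689.47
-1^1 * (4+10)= -14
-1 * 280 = -280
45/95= 9/19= 0.47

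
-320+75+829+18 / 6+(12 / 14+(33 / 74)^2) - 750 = -6207637 / 38332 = -161.94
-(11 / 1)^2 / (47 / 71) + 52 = -6147 / 47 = -130.79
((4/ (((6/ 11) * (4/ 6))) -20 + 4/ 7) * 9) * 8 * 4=-16992/ 7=-2427.43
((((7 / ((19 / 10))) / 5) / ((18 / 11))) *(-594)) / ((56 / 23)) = -8349 / 76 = -109.86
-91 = -91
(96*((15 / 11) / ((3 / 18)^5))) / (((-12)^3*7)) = -6480 / 77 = -84.16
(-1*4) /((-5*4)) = 1 /5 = 0.20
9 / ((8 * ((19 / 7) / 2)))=0.83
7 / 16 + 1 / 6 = 29 / 48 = 0.60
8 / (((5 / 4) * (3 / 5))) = 32 / 3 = 10.67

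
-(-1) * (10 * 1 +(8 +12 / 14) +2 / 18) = 18.97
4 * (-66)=-264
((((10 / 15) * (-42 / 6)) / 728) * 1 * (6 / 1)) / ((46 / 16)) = -4 / 299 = -0.01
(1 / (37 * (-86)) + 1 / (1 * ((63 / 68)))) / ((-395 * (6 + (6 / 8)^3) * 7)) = -6922016 / 113906284695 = -0.00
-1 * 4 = -4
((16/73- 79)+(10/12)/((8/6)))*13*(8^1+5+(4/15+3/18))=-239123677/17520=-13648.61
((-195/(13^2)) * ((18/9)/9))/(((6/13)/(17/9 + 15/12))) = -565/324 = -1.74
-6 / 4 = -3 / 2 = -1.50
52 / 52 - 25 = -24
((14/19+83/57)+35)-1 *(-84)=6908/57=121.19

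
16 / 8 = 2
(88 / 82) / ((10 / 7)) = 154 / 205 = 0.75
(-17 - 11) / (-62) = 14 / 31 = 0.45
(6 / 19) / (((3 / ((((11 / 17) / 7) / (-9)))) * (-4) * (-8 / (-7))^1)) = 11 / 46512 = 0.00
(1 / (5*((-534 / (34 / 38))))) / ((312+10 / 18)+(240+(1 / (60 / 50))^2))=-34 / 56132745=-0.00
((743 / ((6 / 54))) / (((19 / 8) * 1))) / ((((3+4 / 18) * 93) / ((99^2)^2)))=15416413245288 / 17081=902547464.74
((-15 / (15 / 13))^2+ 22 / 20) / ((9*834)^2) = 7 / 2318520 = 0.00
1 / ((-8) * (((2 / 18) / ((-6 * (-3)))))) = -20.25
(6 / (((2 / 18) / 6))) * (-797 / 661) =-258228 / 661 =-390.66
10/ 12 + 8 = 53/ 6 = 8.83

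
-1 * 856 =-856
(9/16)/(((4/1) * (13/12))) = 27/208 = 0.13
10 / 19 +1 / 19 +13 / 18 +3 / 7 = 4141 / 2394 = 1.73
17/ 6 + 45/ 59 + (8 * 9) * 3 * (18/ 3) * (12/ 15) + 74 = 1972481/ 1770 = 1114.40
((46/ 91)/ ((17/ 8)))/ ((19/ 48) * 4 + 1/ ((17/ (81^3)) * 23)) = 101568/ 581009611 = 0.00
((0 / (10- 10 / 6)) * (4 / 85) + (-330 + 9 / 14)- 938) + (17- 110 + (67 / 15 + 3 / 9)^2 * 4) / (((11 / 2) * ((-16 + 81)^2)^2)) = -87099000828713 / 68724906250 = -1267.36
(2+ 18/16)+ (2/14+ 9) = 687/56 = 12.27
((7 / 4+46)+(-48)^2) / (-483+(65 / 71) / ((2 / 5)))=-667897 / 136522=-4.89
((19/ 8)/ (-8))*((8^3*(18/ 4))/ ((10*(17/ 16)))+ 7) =-361513/ 5440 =-66.45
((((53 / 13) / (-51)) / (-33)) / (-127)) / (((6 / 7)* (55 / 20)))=-742 / 91694889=-0.00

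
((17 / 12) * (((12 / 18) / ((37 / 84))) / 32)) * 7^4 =285719 / 1776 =160.88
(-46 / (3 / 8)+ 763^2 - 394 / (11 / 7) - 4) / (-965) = -19199123 / 31845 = -602.89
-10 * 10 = -100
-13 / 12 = -1.08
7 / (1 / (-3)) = -21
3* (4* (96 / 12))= 96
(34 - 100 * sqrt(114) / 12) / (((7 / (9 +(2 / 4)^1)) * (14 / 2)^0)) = 323 / 7 - 475 * sqrt(114) / 42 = -74.61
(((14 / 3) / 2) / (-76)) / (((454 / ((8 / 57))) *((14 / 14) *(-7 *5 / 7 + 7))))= -7 / 1475046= -0.00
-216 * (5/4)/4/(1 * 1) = -135/2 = -67.50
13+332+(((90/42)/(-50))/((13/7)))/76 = 3408597/9880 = 345.00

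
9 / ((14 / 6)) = 27 / 7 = 3.86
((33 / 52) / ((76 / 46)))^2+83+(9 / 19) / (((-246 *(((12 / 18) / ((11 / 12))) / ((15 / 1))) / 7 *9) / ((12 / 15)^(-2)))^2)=5029897668400219 / 60490066231296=83.15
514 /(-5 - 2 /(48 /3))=-4112 /41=-100.29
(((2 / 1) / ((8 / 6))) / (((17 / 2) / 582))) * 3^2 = 15714 / 17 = 924.35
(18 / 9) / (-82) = -1 / 41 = -0.02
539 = 539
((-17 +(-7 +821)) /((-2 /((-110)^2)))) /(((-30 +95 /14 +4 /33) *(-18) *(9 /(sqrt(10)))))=-371282450 *sqrt(10) /288063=-4075.84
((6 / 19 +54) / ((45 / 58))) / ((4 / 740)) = 738224 / 57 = 12951.30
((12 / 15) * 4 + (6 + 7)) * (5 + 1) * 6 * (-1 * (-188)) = 548208 / 5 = 109641.60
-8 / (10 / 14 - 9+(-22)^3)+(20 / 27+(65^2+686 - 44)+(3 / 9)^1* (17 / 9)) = 4902542218 / 1007019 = 4868.37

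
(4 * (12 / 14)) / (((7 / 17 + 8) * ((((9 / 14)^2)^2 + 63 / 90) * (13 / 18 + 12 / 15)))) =1007596800 / 3276810251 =0.31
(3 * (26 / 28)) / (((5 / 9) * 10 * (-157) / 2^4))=-1404 / 27475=-0.05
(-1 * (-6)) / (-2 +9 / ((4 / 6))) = 12 / 23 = 0.52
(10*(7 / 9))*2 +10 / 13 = 1910 / 117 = 16.32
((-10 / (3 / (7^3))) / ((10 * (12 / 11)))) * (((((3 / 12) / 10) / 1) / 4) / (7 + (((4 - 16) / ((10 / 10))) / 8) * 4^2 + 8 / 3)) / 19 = 0.00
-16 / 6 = -2.67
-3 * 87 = -261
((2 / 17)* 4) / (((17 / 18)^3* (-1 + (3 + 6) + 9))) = 46656 / 1419857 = 0.03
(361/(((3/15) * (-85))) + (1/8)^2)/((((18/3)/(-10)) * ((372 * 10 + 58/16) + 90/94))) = 5425445/571380744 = 0.01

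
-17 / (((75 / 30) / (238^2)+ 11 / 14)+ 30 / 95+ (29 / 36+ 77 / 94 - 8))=15478426152 / 4801724293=3.22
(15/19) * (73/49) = 1.18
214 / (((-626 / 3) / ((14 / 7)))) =-642 / 313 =-2.05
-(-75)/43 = 1.74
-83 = -83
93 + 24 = 117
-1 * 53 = -53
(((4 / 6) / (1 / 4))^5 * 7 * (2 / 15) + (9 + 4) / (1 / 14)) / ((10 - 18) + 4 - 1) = -1122142 / 18225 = -61.57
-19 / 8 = -2.38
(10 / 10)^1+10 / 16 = 13 / 8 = 1.62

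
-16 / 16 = -1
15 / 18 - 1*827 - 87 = -5479 / 6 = -913.17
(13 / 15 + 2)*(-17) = -731 / 15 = -48.73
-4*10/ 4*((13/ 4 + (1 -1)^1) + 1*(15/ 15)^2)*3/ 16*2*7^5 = -267861.56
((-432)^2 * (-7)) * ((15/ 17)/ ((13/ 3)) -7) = 1962164736/ 221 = 8878573.47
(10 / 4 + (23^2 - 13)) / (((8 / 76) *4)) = 19703 / 16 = 1231.44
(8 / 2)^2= 16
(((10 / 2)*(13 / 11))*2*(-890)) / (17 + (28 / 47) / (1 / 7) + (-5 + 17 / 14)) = -76130600 / 125829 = -605.03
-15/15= -1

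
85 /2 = 42.50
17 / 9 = 1.89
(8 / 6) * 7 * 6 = 56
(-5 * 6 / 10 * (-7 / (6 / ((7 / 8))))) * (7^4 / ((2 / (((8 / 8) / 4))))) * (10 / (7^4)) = 245 / 64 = 3.83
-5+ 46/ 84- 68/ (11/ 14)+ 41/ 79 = -3302297/ 36498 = -90.48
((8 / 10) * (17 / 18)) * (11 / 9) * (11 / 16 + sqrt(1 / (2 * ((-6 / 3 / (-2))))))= 2057 / 3240 + 187 * sqrt(2) / 405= 1.29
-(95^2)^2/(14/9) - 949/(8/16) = -733082197/14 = -52363014.07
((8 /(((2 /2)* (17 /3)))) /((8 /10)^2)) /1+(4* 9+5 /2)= 40.71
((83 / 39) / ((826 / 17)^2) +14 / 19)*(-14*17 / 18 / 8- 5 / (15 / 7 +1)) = -136883090783 / 57201240096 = -2.39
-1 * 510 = -510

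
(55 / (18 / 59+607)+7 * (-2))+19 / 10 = -4303101 / 358310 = -12.01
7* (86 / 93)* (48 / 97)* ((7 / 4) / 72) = 2107 / 27063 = 0.08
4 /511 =0.01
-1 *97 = -97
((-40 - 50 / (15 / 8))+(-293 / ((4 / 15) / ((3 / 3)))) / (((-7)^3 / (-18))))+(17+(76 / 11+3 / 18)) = -378248 / 3773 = -100.25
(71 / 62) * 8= 284 / 31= 9.16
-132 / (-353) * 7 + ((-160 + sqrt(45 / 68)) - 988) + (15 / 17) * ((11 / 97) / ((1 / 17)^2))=-38228875 / 34241 + 3 * sqrt(85) / 34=-1115.65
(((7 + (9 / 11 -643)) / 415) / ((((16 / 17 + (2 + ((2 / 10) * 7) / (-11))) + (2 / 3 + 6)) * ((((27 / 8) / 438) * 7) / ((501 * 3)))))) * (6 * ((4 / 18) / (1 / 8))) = -741393811968 / 15450533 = -47985.00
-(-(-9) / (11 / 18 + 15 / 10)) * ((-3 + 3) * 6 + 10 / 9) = -90 / 19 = -4.74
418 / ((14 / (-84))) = -2508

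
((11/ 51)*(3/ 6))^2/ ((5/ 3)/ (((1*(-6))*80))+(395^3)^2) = 968/ 316135235905060499711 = 0.00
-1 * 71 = -71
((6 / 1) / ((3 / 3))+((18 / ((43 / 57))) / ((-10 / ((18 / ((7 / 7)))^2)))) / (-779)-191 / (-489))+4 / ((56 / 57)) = 691245553 / 60347490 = 11.45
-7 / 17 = -0.41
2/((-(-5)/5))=2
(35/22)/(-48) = -35/1056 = -0.03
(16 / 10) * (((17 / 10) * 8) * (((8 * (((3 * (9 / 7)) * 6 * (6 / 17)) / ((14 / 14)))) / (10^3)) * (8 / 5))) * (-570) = -28366848 / 21875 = -1296.77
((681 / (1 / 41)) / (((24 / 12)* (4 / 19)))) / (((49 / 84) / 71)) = 112996287 / 14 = 8071163.36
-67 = -67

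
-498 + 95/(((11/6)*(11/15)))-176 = -73004/121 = -603.34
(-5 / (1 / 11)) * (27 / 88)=-135 / 8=-16.88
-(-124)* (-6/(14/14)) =-744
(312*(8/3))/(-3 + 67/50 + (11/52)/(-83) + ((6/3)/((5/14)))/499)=-44796627200/88910871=-503.84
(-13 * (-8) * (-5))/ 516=-130/ 129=-1.01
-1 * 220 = -220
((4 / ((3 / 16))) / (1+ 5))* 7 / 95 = 224 / 855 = 0.26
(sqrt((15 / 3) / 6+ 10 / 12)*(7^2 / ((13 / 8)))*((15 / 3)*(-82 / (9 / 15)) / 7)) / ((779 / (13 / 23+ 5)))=-358400*sqrt(15) / 51129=-27.15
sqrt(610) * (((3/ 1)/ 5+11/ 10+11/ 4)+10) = 356.89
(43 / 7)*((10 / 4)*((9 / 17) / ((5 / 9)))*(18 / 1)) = 31347 / 119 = 263.42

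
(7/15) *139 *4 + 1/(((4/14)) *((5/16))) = 812/3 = 270.67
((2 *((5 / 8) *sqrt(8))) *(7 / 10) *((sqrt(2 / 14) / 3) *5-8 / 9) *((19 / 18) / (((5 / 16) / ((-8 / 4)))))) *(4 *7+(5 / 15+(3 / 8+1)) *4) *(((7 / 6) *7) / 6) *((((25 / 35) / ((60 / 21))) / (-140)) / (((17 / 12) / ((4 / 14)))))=-55594 *sqrt(2) / 309825+3971 *sqrt(14) / 82620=-0.07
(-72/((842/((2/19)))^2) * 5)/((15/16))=-384/63984001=-0.00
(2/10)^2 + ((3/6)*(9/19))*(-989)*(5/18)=-123549/1900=-65.03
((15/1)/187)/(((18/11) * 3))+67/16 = 10291/2448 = 4.20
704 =704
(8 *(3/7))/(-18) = -4/21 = -0.19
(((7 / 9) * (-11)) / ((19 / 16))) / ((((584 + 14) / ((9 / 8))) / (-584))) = 44968 / 5681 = 7.92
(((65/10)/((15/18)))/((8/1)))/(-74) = -39/2960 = -0.01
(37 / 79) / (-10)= -37 / 790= -0.05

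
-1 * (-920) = 920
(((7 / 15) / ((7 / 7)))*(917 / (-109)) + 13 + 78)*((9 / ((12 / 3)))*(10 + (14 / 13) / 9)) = 42140336 / 21255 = 1982.61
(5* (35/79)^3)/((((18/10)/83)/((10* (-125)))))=-111207031250/4437351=-25061.58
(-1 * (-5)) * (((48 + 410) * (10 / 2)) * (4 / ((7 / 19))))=870200 / 7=124314.29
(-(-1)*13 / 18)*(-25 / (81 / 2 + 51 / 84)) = -4550 / 10359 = -0.44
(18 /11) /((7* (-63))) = -0.00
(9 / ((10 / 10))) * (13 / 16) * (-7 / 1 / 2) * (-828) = 169533 / 8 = 21191.62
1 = 1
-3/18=-1/6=-0.17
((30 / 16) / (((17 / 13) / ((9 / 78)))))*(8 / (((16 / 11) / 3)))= 1485 / 544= 2.73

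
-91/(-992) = 0.09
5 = 5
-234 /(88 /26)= -1521 /22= -69.14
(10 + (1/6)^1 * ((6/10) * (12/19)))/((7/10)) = 1912/133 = 14.38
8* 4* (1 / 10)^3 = 4 / 125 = 0.03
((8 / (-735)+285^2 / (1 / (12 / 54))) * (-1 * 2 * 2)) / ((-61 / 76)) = 4033089568 / 44835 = 89954.04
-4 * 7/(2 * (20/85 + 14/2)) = -238/123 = -1.93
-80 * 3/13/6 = -40/13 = -3.08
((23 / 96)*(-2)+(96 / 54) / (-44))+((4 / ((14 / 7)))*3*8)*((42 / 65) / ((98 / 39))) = 11.82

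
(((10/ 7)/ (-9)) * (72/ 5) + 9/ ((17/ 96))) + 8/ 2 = 6252/ 119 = 52.54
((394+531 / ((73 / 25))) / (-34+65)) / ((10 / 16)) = 336296 / 11315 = 29.72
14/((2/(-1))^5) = -7/16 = -0.44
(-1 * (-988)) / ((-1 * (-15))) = 988 / 15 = 65.87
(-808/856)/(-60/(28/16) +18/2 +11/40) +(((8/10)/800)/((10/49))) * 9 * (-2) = -189050561/3746605000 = -0.05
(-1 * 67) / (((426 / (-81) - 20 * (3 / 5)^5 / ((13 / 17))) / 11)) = 161679375 / 1599898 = 101.06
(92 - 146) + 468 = 414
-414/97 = -4.27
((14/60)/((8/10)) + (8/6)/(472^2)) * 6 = 48735/27848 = 1.75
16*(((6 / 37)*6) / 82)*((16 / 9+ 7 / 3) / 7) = 32 / 287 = 0.11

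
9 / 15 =3 / 5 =0.60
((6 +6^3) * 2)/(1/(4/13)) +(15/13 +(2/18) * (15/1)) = 5438/39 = 139.44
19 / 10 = 1.90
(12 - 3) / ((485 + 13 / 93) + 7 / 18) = 5022 / 270925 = 0.02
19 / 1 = 19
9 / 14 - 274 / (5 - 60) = 4331 / 770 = 5.62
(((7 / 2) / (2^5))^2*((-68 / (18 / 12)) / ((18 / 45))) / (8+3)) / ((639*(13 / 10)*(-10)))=4165 / 280710144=0.00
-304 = -304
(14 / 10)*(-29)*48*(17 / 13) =-2548.43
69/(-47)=-1.47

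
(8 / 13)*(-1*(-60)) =480 / 13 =36.92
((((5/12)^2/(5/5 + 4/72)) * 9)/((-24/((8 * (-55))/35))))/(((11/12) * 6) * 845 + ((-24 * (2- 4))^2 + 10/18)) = 7425/66572884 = 0.00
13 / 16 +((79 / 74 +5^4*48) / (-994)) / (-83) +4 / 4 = 53142639 / 24420592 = 2.18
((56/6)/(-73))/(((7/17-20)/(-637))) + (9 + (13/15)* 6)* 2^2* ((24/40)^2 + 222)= 115096037312/9115875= 12625.89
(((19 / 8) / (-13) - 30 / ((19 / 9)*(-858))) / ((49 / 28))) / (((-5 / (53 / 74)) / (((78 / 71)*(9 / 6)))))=1722447 / 76866020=0.02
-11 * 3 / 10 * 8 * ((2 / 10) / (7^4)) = -132 / 60025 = -0.00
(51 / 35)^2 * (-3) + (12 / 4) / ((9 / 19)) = -0.04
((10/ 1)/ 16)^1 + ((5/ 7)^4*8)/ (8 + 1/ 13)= 356105/ 403368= 0.88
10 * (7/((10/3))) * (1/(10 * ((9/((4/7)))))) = 2/15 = 0.13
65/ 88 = 0.74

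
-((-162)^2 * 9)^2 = -55788550416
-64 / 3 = -21.33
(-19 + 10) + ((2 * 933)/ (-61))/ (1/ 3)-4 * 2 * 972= -7876.77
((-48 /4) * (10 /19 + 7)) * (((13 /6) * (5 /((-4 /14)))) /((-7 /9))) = -83655 /19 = -4402.89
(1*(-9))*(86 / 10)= -387 / 5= -77.40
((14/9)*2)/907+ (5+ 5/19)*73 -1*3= 59125141/155097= 381.21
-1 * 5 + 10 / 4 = -5 / 2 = -2.50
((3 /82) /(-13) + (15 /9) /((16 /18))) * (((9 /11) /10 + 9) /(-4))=-7975017 /1876160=-4.25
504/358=252/179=1.41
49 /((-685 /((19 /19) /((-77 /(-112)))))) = -784 /7535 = -0.10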